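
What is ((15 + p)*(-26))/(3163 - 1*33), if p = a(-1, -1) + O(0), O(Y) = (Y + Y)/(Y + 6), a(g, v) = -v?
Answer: -208/1565 ≈ -0.13291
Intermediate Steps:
O(Y) = 2*Y/(6 + Y) (O(Y) = (2*Y)/(6 + Y) = 2*Y/(6 + Y))
p = 1 (p = -1*(-1) + 2*0/(6 + 0) = 1 + 2*0/6 = 1 + 2*0*(⅙) = 1 + 0 = 1)
((15 + p)*(-26))/(3163 - 1*33) = ((15 + 1)*(-26))/(3163 - 1*33) = (16*(-26))/(3163 - 33) = -416/3130 = -416*1/3130 = -208/1565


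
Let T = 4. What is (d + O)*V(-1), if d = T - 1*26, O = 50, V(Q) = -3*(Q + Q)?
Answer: 168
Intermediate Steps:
V(Q) = -6*Q
d = -22 (d = 4 - 1*26 = 4 - 26 = -22)
(d + O)*V(-1) = (-22 + 50)*(-6*(-1)) = 28*6 = 168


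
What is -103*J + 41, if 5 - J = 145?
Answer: 14461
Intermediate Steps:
J = -140 (J = 5 - 1*145 = 5 - 145 = -140)
-103*J + 41 = -103*(-140) + 41 = 14420 + 41 = 14461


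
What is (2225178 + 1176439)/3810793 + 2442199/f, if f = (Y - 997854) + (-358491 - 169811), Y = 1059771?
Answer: -7720251709262/1777296693305 ≈ -4.3438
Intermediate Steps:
f = -466385 (f = (1059771 - 997854) + (-358491 - 169811) = 61917 - 528302 = -466385)
(2225178 + 1176439)/3810793 + 2442199/f = (2225178 + 1176439)/3810793 + 2442199/(-466385) = 3401617*(1/3810793) + 2442199*(-1/466385) = 3401617/3810793 - 2442199/466385 = -7720251709262/1777296693305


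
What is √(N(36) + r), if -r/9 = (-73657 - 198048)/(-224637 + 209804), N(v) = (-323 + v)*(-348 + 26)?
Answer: √414213497789/2119 ≈ 303.73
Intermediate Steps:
N(v) = 104006 - 322*v (N(v) = (-323 + v)*(-322) = 104006 - 322*v)
r = -349335/2119 (r = -9*(-73657 - 198048)/(-224637 + 209804) = -(-2445345)/(-14833) = -(-2445345)*(-1)/14833 = -9*38815/2119 = -349335/2119 ≈ -164.86)
√(N(36) + r) = √((104006 - 322*36) - 349335/2119) = √((104006 - 11592) - 349335/2119) = √(92414 - 349335/2119) = √(195475931/2119) = √414213497789/2119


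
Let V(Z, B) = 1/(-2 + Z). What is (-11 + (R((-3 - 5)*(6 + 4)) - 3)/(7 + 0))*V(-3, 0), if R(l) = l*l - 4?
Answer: -6316/35 ≈ -180.46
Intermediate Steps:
R(l) = -4 + l² (R(l) = l² - 4 = -4 + l²)
(-11 + (R((-3 - 5)*(6 + 4)) - 3)/(7 + 0))*V(-3, 0) = (-11 + ((-4 + ((-3 - 5)*(6 + 4))²) - 3)/(7 + 0))/(-2 - 3) = (-11 + ((-4 + (-8*10)²) - 3)/7)/(-5) = (-11 + ((-4 + (-80)²) - 3)*(⅐))*(-⅕) = (-11 + ((-4 + 6400) - 3)*(⅐))*(-⅕) = (-11 + (6396 - 3)*(⅐))*(-⅕) = (-11 + 6393*(⅐))*(-⅕) = (-11 + 6393/7)*(-⅕) = (6316/7)*(-⅕) = -6316/35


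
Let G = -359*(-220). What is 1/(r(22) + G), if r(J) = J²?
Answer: 1/79464 ≈ 1.2584e-5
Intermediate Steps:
G = 78980
1/(r(22) + G) = 1/(22² + 78980) = 1/(484 + 78980) = 1/79464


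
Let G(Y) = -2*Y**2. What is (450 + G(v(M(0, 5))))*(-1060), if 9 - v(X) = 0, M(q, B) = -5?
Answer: -305280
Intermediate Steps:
v(X) = 9 (v(X) = 9 - 1*0 = 9 + 0 = 9)
(450 + G(v(M(0, 5))))*(-1060) = (450 - 2*9**2)*(-1060) = (450 - 2*81)*(-1060) = (450 - 162)*(-1060) = 288*(-1060) = -305280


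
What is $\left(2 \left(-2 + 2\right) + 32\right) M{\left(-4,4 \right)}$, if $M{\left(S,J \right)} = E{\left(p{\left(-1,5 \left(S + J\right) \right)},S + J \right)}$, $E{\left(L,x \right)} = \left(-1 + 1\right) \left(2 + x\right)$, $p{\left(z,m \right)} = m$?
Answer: $0$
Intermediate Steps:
$E{\left(L,x \right)} = 0$ ($E{\left(L,x \right)} = 0 \left(2 + x\right) = 0$)
$M{\left(S,J \right)} = 0$
$\left(2 \left(-2 + 2\right) + 32\right) M{\left(-4,4 \right)} = \left(2 \left(-2 + 2\right) + 32\right) 0 = \left(2 \cdot 0 + 32\right) 0 = \left(0 + 32\right) 0 = 32 \cdot 0 = 0$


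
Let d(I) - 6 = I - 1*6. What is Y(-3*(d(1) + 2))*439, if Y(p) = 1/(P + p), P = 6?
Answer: -439/3 ≈ -146.33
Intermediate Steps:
d(I) = I (d(I) = 6 + (I - 1*6) = 6 + (I - 6) = 6 + (-6 + I) = I)
Y(p) = 1/(6 + p)
Y(-3*(d(1) + 2))*439 = 439/(6 - 3*(1 + 2)) = 439/(6 - 3*3) = 439/(6 - 9) = 439/(-3) = -⅓*439 = -439/3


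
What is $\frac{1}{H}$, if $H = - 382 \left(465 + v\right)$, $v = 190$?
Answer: $- \frac{1}{250210} \approx -3.9966 \cdot 10^{-6}$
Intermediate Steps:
$H = -250210$ ($H = - 382 \left(465 + 190\right) = \left(-382\right) 655 = -250210$)
$\frac{1}{H} = \frac{1}{-250210} = - \frac{1}{250210}$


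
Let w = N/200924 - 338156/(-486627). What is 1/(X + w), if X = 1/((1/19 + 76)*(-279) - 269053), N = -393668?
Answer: -134811300905310594/170454572935079429 ≈ -0.79089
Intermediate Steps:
w = -30906455423/24443760837 (w = -393668/200924 - 338156/(-486627) = -393668*1/200924 - 338156*(-1/486627) = -98417/50231 + 338156/486627 = -30906455423/24443760837 ≈ -1.2644)
X = -19/5515162 (X = 1/((1/19 + 76)*(-279) - 269053) = 1/((1445/19)*(-279) - 269053) = 1/(-403155/19 - 269053) = 1/(-5515162/19) = -19/5515162 ≈ -3.4450e-6)
1/(X + w) = 1/(-19/5515162 - 30906455423/24443760837) = 1/(-170454572935079429/134811300905310594) = -134811300905310594/170454572935079429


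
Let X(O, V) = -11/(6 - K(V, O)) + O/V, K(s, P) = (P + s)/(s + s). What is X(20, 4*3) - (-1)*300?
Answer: 12571/42 ≈ 299.31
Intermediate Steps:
K(s, P) = (P + s)/(2*s) (K(s, P) = (P + s)/((2*s)) = (P + s)*(1/(2*s)) = (P + s)/(2*s))
X(O, V) = -11/(6 - (O + V)/(2*V)) + O/V
X(20, 4*3) - (-1)*300 = (20² + 22*(4*3)² - 11*20*4*3)/(((4*3))*(20 - 44*3)) - (-1)*300 = (400 + 22*12² - 11*20*12)/(12*(20 - 11*12)) - 1*(-300) = (400 + 22*144 - 2640)/(12*(20 - 132)) + 300 = (1/12)*(400 + 3168 - 2640)/(-112) + 300 = (1/12)*(-1/112)*928 + 300 = -29/42 + 300 = 12571/42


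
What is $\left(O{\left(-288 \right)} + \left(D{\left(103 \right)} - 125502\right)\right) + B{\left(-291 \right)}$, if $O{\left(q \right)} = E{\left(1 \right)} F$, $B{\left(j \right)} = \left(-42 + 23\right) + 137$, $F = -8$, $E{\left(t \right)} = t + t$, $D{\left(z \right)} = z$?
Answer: $-125297$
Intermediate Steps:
$E{\left(t \right)} = 2 t$
$B{\left(j \right)} = 118$ ($B{\left(j \right)} = -19 + 137 = 118$)
$O{\left(q \right)} = -16$ ($O{\left(q \right)} = 2 \cdot 1 \left(-8\right) = 2 \left(-8\right) = -16$)
$\left(O{\left(-288 \right)} + \left(D{\left(103 \right)} - 125502\right)\right) + B{\left(-291 \right)} = \left(-16 + \left(103 - 125502\right)\right) + 118 = \left(-16 - 125399\right) + 118 = -125415 + 118 = -125297$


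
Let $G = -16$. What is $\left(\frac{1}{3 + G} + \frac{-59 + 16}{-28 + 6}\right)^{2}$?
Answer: $\frac{288369}{81796} \approx 3.5255$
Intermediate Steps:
$\left(\frac{1}{3 + G} + \frac{-59 + 16}{-28 + 6}\right)^{2} = \left(\frac{1}{3 - 16} + \frac{-59 + 16}{-28 + 6}\right)^{2} = \left(\frac{1}{-13} - \frac{43}{-22}\right)^{2} = \left(- \frac{1}{13} - - \frac{43}{22}\right)^{2} = \left(- \frac{1}{13} + \frac{43}{22}\right)^{2} = \left(\frac{537}{286}\right)^{2} = \frac{288369}{81796}$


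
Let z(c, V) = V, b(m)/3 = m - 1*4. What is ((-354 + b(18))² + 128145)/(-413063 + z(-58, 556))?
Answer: -225489/412507 ≈ -0.54663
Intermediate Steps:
b(m) = -12 + 3*m (b(m) = 3*(m - 1*4) = 3*(m - 4) = 3*(-4 + m) = -12 + 3*m)
((-354 + b(18))² + 128145)/(-413063 + z(-58, 556)) = ((-354 + (-12 + 3*18))² + 128145)/(-413063 + 556) = ((-354 + (-12 + 54))² + 128145)/(-412507) = ((-354 + 42)² + 128145)*(-1/412507) = ((-312)² + 128145)*(-1/412507) = (97344 + 128145)*(-1/412507) = 225489*(-1/412507) = -225489/412507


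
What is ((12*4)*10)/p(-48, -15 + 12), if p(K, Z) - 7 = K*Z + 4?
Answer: 96/31 ≈ 3.0968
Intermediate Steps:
p(K, Z) = 11 + K*Z (p(K, Z) = 7 + (K*Z + 4) = 7 + (4 + K*Z) = 11 + K*Z)
((12*4)*10)/p(-48, -15 + 12) = ((12*4)*10)/(11 - 48*(-15 + 12)) = (48*10)/(11 - 48*(-3)) = 480/(11 + 144) = 480/155 = 480*(1/155) = 96/31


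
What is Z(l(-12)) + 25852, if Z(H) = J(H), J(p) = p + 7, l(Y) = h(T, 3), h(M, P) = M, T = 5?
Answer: 25864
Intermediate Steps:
l(Y) = 5
J(p) = 7 + p
Z(H) = 7 + H
Z(l(-12)) + 25852 = (7 + 5) + 25852 = 12 + 25852 = 25864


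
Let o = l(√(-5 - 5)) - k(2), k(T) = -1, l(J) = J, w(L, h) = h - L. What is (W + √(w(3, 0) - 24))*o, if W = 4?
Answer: (1 + I*√10)*(4 + 3*I*√3) ≈ -12.432 + 17.845*I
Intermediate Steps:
o = 1 + I*√10 (o = √(-5 - 5) - 1*(-1) = √(-10) + 1 = I*√10 + 1 = 1 + I*√10 ≈ 1.0 + 3.1623*I)
(W + √(w(3, 0) - 24))*o = (4 + √((0 - 1*3) - 24))*(1 + I*√10) = (4 + √((0 - 3) - 24))*(1 + I*√10) = (4 + √(-3 - 24))*(1 + I*√10) = (4 + √(-27))*(1 + I*√10) = (4 + 3*I*√3)*(1 + I*√10) = (1 + I*√10)*(4 + 3*I*√3)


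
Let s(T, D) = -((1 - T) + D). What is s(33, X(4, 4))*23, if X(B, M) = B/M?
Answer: 713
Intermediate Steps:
s(T, D) = -1 + T - D (s(T, D) = -(1 + D - T) = -1 + T - D)
s(33, X(4, 4))*23 = (-1 + 33 - 4/4)*23 = (-1 + 33 - 1*1)*23 = (-1 + 33 - 1)*23 = 31*23 = 713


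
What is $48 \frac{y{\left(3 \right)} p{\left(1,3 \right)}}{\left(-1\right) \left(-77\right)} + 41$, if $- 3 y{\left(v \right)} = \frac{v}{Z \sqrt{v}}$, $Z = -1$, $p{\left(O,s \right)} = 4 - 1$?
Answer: $41 + \frac{48 \sqrt{3}}{77} \approx 42.08$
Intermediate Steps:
$p{\left(O,s \right)} = 3$ ($p{\left(O,s \right)} = 4 - 1 = 3$)
$y{\left(v \right)} = \frac{\sqrt{v}}{3}$ ($y{\left(v \right)} = - \frac{v \frac{1}{\left(-1\right) \sqrt{v}}}{3} = - \frac{v \left(- \frac{1}{\sqrt{v}}\right)}{3} = - \frac{\left(-1\right) \sqrt{v}}{3} = \frac{\sqrt{v}}{3}$)
$48 \frac{y{\left(3 \right)} p{\left(1,3 \right)}}{\left(-1\right) \left(-77\right)} + 41 = 48 \frac{\frac{\sqrt{3}}{3} \cdot 3}{\left(-1\right) \left(-77\right)} + 41 = 48 \frac{\sqrt{3}}{77} + 41 = \frac{48 \sqrt{3}}{77} + 41 = 41 + \frac{48 \sqrt{3}}{77}$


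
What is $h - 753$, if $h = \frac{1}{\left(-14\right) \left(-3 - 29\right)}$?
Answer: $- \frac{337343}{448} \approx -753.0$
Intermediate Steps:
$h = \frac{1}{448}$ ($h = \frac{1}{\left(-14\right) \left(-32\right)} = \frac{1}{448} \approx 0.0022321$)
$h - 753 = \frac{1}{448} - 753 = - \frac{337343}{448}$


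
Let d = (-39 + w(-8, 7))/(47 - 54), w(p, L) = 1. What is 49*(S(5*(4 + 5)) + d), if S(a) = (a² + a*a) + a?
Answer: 200921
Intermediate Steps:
S(a) = a + 2*a² (S(a) = (a² + a²) + a = 2*a² + a = a + 2*a²)
d = 38/7 (d = (-39 + 1)/(47 - 54) = -38/(-7) = -38*(-⅐) = 38/7 ≈ 5.4286)
49*(S(5*(4 + 5)) + d) = 49*((5*(4 + 5))*(1 + 2*(5*(4 + 5))) + 38/7) = 49*((5*9)*(1 + 2*(5*9)) + 38/7) = 49*(45*(1 + 2*45) + 38/7) = 49*(45*(1 + 90) + 38/7) = 49*(45*91 + 38/7) = 49*(4095 + 38/7) = 49*(28703/7) = 200921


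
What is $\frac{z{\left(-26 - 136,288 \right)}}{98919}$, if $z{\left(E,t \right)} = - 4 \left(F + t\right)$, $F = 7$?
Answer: $- \frac{1180}{98919} \approx -0.011929$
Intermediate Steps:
$z{\left(E,t \right)} = -28 - 4 t$ ($z{\left(E,t \right)} = - 4 \left(7 + t\right) = -28 - 4 t$)
$\frac{z{\left(-26 - 136,288 \right)}}{98919} = \frac{-28 - 1152}{98919} = \left(-28 - 1152\right) \frac{1}{98919} = \left(-1180\right) \frac{1}{98919} = - \frac{1180}{98919}$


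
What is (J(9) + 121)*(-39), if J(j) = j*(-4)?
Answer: -3315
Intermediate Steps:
J(j) = -4*j
(J(9) + 121)*(-39) = (-4*9 + 121)*(-39) = (-36 + 121)*(-39) = 85*(-39) = -3315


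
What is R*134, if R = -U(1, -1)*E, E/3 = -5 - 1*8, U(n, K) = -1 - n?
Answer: -10452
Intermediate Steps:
E = -39 (E = 3*(-5 - 1*8) = 3*(-5 - 8) = 3*(-13) = -39)
R = -78 (R = -(-1 - 1*1)*(-39) = -(-1 - 1)*(-39) = -(-2)*(-39) = -1*78 = -78)
R*134 = -78*134 = -10452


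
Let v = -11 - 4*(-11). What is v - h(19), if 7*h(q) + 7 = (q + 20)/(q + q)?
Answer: 9005/266 ≈ 33.853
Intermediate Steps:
h(q) = -1 + (20 + q)/(14*q) (h(q) = -1 + ((q + 20)/(q + q))/7 = -1 + ((20 + q)/((2*q)))/7 = -1 + ((20 + q)*(1/(2*q)))/7 = -1 + ((20 + q)/(2*q))/7 = -1 + (20 + q)/(14*q))
v = 33 (v = -11 + 44 = 33)
v - h(19) = 33 - (20 - 13*19)/(14*19) = 33 - (20 - 247)/(14*19) = 33 - (-227)/(14*19) = 33 - 1*(-227/266) = 33 + 227/266 = 9005/266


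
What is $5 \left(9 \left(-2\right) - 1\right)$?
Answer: $-95$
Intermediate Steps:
$5 \left(9 \left(-2\right) - 1\right) = 5 \left(-18 - 1\right) = 5 \left(-19\right) = -95$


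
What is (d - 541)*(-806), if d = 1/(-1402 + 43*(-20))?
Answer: 37936033/87 ≈ 4.3605e+5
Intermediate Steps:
d = -1/2262 (d = 1/(-1402 - 860) = 1/(-2262) = -1/2262 ≈ -0.00044209)
(d - 541)*(-806) = (-1/2262 - 541)*(-806) = -1223743/2262*(-806) = 37936033/87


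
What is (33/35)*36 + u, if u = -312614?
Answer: -10940302/35 ≈ -3.1258e+5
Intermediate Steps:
(33/35)*36 + u = (33/35)*36 - 312614 = 1188/35 - 312614 = -10940302/35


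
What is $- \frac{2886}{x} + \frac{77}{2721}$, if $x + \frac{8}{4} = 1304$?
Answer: $- \frac{1292092}{590457} \approx -2.1883$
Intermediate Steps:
$x = 1302$ ($x = -2 + 1304 = 1302$)
$- \frac{2886}{x} + \frac{77}{2721} = - \frac{2886}{1302} + \frac{77}{2721} = \left(-2886\right) \frac{1}{1302} + 77 \cdot \frac{1}{2721} = - \frac{481}{217} + \frac{77}{2721} = - \frac{1292092}{590457}$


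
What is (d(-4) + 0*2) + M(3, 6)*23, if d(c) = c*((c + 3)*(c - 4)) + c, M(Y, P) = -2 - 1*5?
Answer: -197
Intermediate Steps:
M(Y, P) = -7 (M(Y, P) = -2 - 5 = -7)
d(c) = c + c*(-4 + c)*(3 + c) (d(c) = c*((3 + c)*(-4 + c)) + c = c*((-4 + c)*(3 + c)) + c = c*(-4 + c)*(3 + c) + c = c + c*(-4 + c)*(3 + c))
(d(-4) + 0*2) + M(3, 6)*23 = (-4*(-11 + (-4)**2 - 1*(-4)) + 0*2) - 7*23 = (-4*(-11 + 16 + 4) + 0) - 161 = (-4*9 + 0) - 161 = (-36 + 0) - 161 = -36 - 161 = -197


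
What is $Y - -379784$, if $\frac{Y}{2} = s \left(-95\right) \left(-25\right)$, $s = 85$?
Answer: $783534$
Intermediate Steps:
$Y = 403750$ ($Y = 2 \cdot 85 \left(-95\right) \left(-25\right) = 2 \left(\left(-8075\right) \left(-25\right)\right) = 2 \cdot 201875 = 403750$)
$Y - -379784 = 403750 - -379784 = 403750 + 379784 = 783534$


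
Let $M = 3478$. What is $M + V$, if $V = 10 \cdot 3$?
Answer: $3508$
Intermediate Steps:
$V = 30$
$M + V = 3478 + 30 = 3508$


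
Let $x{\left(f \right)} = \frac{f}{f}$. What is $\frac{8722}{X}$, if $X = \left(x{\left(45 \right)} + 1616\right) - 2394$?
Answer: $- \frac{1246}{111} \approx -11.225$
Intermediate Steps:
$x{\left(f \right)} = 1$
$X = -777$ ($X = \left(1 + 1616\right) - 2394 = 1617 - 2394 = -777$)
$\frac{8722}{X} = \frac{8722}{-777} = 8722 \left(- \frac{1}{777}\right) = - \frac{1246}{111}$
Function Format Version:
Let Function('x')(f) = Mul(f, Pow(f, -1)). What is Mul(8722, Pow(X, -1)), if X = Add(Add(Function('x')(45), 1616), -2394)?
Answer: Rational(-1246, 111) ≈ -11.225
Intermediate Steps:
Function('x')(f) = 1
X = -777 (X = Add(Add(1, 1616), -2394) = Add(1617, -2394) = -777)
Mul(8722, Pow(X, -1)) = Mul(8722, Pow(-777, -1)) = Mul(8722, Rational(-1, 777)) = Rational(-1246, 111)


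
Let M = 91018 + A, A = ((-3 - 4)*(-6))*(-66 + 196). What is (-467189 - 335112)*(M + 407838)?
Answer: -404613231116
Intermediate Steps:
A = 5460 (A = -7*(-6)*130 = 42*130 = 5460)
M = 96478 (M = 91018 + 5460 = 96478)
(-467189 - 335112)*(M + 407838) = (-467189 - 335112)*(96478 + 407838) = -802301*504316 = -404613231116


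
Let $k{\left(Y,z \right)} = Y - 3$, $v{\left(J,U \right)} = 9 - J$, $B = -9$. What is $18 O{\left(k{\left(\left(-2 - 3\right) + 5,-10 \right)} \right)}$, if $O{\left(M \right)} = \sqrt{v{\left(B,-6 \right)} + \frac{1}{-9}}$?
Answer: $6 \sqrt{161} \approx 76.131$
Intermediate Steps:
$k{\left(Y,z \right)} = -3 + Y$
$O{\left(M \right)} = \frac{\sqrt{161}}{3}$ ($O{\left(M \right)} = \sqrt{\left(9 - -9\right) + \frac{1}{-9}} = \sqrt{\left(9 + 9\right) - \frac{1}{9}} = \sqrt{18 - \frac{1}{9}} = \sqrt{\frac{161}{9}} = \frac{\sqrt{161}}{3}$)
$18 O{\left(k{\left(\left(-2 - 3\right) + 5,-10 \right)} \right)} = 18 \frac{\sqrt{161}}{3} = 6 \sqrt{161}$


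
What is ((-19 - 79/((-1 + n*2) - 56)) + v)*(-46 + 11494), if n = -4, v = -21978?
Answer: -16367503248/65 ≈ -2.5181e+8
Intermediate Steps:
((-19 - 79/((-1 + n*2) - 56)) + v)*(-46 + 11494) = ((-19 - 79/((-1 - 4*2) - 56)) - 21978)*(-46 + 11494) = ((-19 - 79/((-1 - 8) - 56)) - 21978)*11448 = ((-19 - 79/(-9 - 56)) - 21978)*11448 = ((-19 - 79/(-65)) - 21978)*11448 = ((-19 - 1/65*(-79)) - 21978)*11448 = ((-19 + 79/65) - 21978)*11448 = (-1156/65 - 21978)*11448 = -1429726/65*11448 = -16367503248/65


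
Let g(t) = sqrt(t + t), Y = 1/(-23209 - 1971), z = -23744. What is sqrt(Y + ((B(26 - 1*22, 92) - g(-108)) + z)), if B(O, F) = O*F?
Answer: sqrt(-3705285351895 - 951048600*I*sqrt(6))/12590 ≈ 0.048063 - 152.89*I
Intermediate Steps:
Y = -1/25180 (Y = 1/(-25180) = -1/25180 ≈ -3.9714e-5)
B(O, F) = F*O
g(t) = sqrt(2)*sqrt(t) (g(t) = sqrt(2*t) = sqrt(2)*sqrt(t))
sqrt(Y + ((B(26 - 1*22, 92) - g(-108)) + z)) = sqrt(-1/25180 + ((92*(26 - 1*22) - sqrt(2)*sqrt(-108)) - 23744)) = sqrt(-1/25180 + ((92*(26 - 22) - sqrt(2)*6*I*sqrt(3)) - 23744)) = sqrt(-1/25180 + ((92*4 - 6*I*sqrt(6)) - 23744)) = sqrt(-1/25180 + ((368 - 6*I*sqrt(6)) - 23744)) = sqrt(-1/25180 + (-23376 - 6*I*sqrt(6))) = sqrt(-588607681/25180 - 6*I*sqrt(6))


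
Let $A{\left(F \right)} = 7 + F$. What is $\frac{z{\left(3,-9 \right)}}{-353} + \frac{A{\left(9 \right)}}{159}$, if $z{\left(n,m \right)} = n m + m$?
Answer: $\frac{11372}{56127} \approx 0.20261$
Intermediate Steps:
$z{\left(n,m \right)} = m + m n$ ($z{\left(n,m \right)} = m n + m = m + m n$)
$\frac{z{\left(3,-9 \right)}}{-353} + \frac{A{\left(9 \right)}}{159} = \frac{\left(-9\right) \left(1 + 3\right)}{-353} + \frac{7 + 9}{159} = \left(-9\right) 4 \left(- \frac{1}{353}\right) + 16 \cdot \frac{1}{159} = \left(-36\right) \left(- \frac{1}{353}\right) + \frac{16}{159} = \frac{36}{353} + \frac{16}{159} = \frac{11372}{56127}$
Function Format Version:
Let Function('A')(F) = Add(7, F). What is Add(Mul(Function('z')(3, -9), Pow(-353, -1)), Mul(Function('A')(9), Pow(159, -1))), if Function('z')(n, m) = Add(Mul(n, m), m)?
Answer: Rational(11372, 56127) ≈ 0.20261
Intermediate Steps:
Function('z')(n, m) = Add(m, Mul(m, n)) (Function('z')(n, m) = Add(Mul(m, n), m) = Add(m, Mul(m, n)))
Add(Mul(Function('z')(3, -9), Pow(-353, -1)), Mul(Function('A')(9), Pow(159, -1))) = Add(Mul(Mul(-9, Add(1, 3)), Pow(-353, -1)), Mul(Add(7, 9), Pow(159, -1))) = Add(Mul(Mul(-9, 4), Rational(-1, 353)), Mul(16, Rational(1, 159))) = Add(Mul(-36, Rational(-1, 353)), Rational(16, 159)) = Add(Rational(36, 353), Rational(16, 159)) = Rational(11372, 56127)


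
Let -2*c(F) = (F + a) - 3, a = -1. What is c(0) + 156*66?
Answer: 10298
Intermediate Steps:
c(F) = 2 - F/2 (c(F) = -((F - 1) - 3)/2 = -((-1 + F) - 3)/2 = -(-4 + F)/2 = 2 - F/2)
c(0) + 156*66 = (2 - ½*0) + 156*66 = (2 + 0) + 10296 = 2 + 10296 = 10298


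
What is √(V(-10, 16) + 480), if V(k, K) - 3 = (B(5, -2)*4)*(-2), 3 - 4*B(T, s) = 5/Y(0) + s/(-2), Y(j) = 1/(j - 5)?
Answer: √429 ≈ 20.712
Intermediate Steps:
Y(j) = 1/(-5 + j)
B(T, s) = 7 + s/8 (B(T, s) = ¾ - (5/(1/(-5 + 0)) + s/(-2))/4 = ¾ - (5/(1/(-5)) + s*(-½))/4 = ¾ - (5/(-⅕) - s/2)/4 = ¾ - (5*(-5) - s/2)/4 = ¾ - (-25 - s/2)/4 = ¾ + (25/4 + s/8) = 7 + s/8)
V(k, K) = -51 (V(k, K) = 3 + ((7 + (⅛)*(-2))*4)*(-2) = 3 + ((7 - ¼)*4)*(-2) = 3 + ((27/4)*4)*(-2) = 3 + 27*(-2) = 3 - 54 = -51)
√(V(-10, 16) + 480) = √(-51 + 480) = √429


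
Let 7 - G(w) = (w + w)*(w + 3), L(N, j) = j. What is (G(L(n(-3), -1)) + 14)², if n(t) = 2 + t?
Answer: 625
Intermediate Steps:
G(w) = 7 - 2*w*(3 + w) (G(w) = 7 - (w + w)*(w + 3) = 7 - 2*w*(3 + w))
(G(L(n(-3), -1)) + 14)² = ((7 - 6*(-1) - 2*(-1)²) + 14)² = ((7 + 6 - 2*1) + 14)² = ((7 + 6 - 2) + 14)² = (11 + 14)² = 25² = 625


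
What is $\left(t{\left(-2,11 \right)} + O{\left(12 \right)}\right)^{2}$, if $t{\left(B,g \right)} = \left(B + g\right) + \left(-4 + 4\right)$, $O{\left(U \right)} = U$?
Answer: $441$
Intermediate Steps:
$t{\left(B,g \right)} = B + g$ ($t{\left(B,g \right)} = \left(B + g\right) + 0 = B + g$)
$\left(t{\left(-2,11 \right)} + O{\left(12 \right)}\right)^{2} = \left(\left(-2 + 11\right) + 12\right)^{2} = \left(9 + 12\right)^{2} = 21^{2} = 441$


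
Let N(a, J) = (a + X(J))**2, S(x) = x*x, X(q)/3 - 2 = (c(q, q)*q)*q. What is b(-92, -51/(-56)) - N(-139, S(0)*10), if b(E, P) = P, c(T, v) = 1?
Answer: -990533/56 ≈ -17688.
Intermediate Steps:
X(q) = 6 + 3*q**2 (X(q) = 6 + 3*((1*q)*q) = 6 + 3*(q*q) = 6 + 3*q**2)
S(x) = x**2
N(a, J) = (6 + a + 3*J**2)**2 (N(a, J) = (a + (6 + 3*J**2))**2 = (6 + a + 3*J**2)**2)
b(-92, -51/(-56)) - N(-139, S(0)*10) = -51/(-56) - (6 - 139 + 3*(0**2*10)**2)**2 = -51*(-1/56) - (6 - 139 + 3*(0*10)**2)**2 = 51/56 - (6 - 139 + 3*0**2)**2 = 51/56 - (6 - 139 + 3*0)**2 = 51/56 - (6 - 139 + 0)**2 = 51/56 - 1*(-133)**2 = 51/56 - 1*17689 = 51/56 - 17689 = -990533/56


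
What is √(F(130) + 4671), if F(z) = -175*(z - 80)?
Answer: I*√4079 ≈ 63.867*I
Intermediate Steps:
F(z) = 14000 - 175*z (F(z) = -175*(-80 + z) = 14000 - 175*z)
√(F(130) + 4671) = √((14000 - 175*130) + 4671) = √((14000 - 22750) + 4671) = √(-8750 + 4671) = √(-4079) = I*√4079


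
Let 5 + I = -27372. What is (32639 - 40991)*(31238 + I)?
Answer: -32247072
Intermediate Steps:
I = -27377 (I = -5 - 27372 = -27377)
(32639 - 40991)*(31238 + I) = (32639 - 40991)*(31238 - 27377) = -8352*3861 = -32247072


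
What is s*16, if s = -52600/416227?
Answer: -841600/416227 ≈ -2.0220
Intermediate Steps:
s = -52600/416227 (s = -52600*1/416227 = -52600/416227 ≈ -0.12637)
s*16 = -52600/416227*16 = -841600/416227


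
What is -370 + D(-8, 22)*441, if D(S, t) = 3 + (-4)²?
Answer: 8009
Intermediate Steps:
D(S, t) = 19 (D(S, t) = 3 + 16 = 19)
-370 + D(-8, 22)*441 = -370 + 19*441 = -370 + 8379 = 8009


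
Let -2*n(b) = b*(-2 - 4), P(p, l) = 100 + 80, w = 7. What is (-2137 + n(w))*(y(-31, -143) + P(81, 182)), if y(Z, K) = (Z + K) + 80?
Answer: -181976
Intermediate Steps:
P(p, l) = 180
n(b) = 3*b (n(b) = -b*(-2 - 4)/2 = -b*(-6)/2 = -(-3)*b = 3*b)
y(Z, K) = 80 + K + Z (y(Z, K) = (K + Z) + 80 = 80 + K + Z)
(-2137 + n(w))*(y(-31, -143) + P(81, 182)) = (-2137 + 3*7)*((80 - 143 - 31) + 180) = (-2137 + 21)*(-94 + 180) = -2116*86 = -181976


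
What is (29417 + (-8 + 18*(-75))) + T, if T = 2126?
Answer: 30185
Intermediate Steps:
(29417 + (-8 + 18*(-75))) + T = (29417 + (-8 + 18*(-75))) + 2126 = (29417 + (-8 - 1350)) + 2126 = (29417 - 1358) + 2126 = 28059 + 2126 = 30185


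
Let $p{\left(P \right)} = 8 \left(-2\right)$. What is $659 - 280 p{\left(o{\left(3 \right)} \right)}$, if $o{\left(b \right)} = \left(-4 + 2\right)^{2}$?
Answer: $5139$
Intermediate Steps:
$o{\left(b \right)} = 4$ ($o{\left(b \right)} = \left(-2\right)^{2} = 4$)
$p{\left(P \right)} = -16$
$659 - 280 p{\left(o{\left(3 \right)} \right)} = 659 - -4480 = 659 + 4480 = 5139$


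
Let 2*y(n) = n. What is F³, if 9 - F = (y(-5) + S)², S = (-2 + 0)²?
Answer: 19683/64 ≈ 307.55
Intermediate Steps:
y(n) = n/2
S = 4 (S = (-2)² = 4)
F = 27/4 (F = 9 - ((½)*(-5) + 4)² = 9 - (-5/2 + 4)² = 9 - (3/2)² = 9 - 1*9/4 = 9 - 9/4 = 27/4 ≈ 6.7500)
F³ = (27/4)³ = 19683/64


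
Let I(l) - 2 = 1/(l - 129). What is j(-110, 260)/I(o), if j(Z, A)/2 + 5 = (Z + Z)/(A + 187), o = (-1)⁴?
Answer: -125696/22797 ≈ -5.5137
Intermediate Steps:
o = 1
j(Z, A) = -10 + 4*Z/(187 + A) (j(Z, A) = -10 + 2*((Z + Z)/(A + 187)) = -10 + 2*((2*Z)/(187 + A)) = -10 + 2*(2*Z/(187 + A)) = -10 + 4*Z/(187 + A))
I(l) = 2 + 1/(-129 + l) (I(l) = 2 + 1/(l - 129) = 2 + 1/(-129 + l))
j(-110, 260)/I(o) = (2*(-935 - 5*260 + 2*(-110))/(187 + 260))/(((-257 + 2*1)/(-129 + 1))) = (2*(-935 - 1300 - 220)/447)/(((-257 + 2)/(-128))) = (2*(1/447)*(-2455))/((-1/128*(-255))) = -4910/(447*255/128) = -4910/447*128/255 = -125696/22797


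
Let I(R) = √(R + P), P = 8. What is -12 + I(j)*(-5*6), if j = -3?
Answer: -12 - 30*√5 ≈ -79.082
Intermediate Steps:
I(R) = √(8 + R) (I(R) = √(R + 8) = √(8 + R))
-12 + I(j)*(-5*6) = -12 + √(8 - 3)*(-5*6) = -12 + √5*(-30) = -12 - 30*√5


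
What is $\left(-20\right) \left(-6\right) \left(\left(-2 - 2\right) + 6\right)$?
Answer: $240$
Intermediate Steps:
$\left(-20\right) \left(-6\right) \left(\left(-2 - 2\right) + 6\right) = 120 \left(-4 + 6\right) = 120 \cdot 2 = 240$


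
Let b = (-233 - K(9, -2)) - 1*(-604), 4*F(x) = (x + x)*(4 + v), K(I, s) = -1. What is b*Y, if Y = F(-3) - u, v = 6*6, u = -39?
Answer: -7812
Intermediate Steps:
v = 36
F(x) = 20*x (F(x) = ((x + x)*(4 + 36))/4 = ((2*x)*40)/4 = (80*x)/4 = 20*x)
Y = -21 (Y = 20*(-3) - 1*(-39) = -60 + 39 = -21)
b = 372 (b = (-233 - 1*(-1)) - 1*(-604) = (-233 + 1) + 604 = -232 + 604 = 372)
b*Y = 372*(-21) = -7812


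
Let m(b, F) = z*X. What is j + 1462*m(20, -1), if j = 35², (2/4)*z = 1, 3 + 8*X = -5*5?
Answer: -9009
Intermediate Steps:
X = -7/2 (X = -3/8 + (-5*5)/8 = -3/8 + (⅛)*(-25) = -3/8 - 25/8 = -7/2 ≈ -3.5000)
z = 2 (z = 2*1 = 2)
m(b, F) = -7 (m(b, F) = 2*(-7/2) = -7)
j = 1225
j + 1462*m(20, -1) = 1225 + 1462*(-7) = 1225 - 10234 = -9009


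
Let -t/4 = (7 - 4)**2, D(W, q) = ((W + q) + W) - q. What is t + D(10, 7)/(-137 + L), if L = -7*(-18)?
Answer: -416/11 ≈ -37.818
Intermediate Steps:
D(W, q) = 2*W (D(W, q) = (q + 2*W) - q = 2*W)
L = 126
t = -36 (t = -4*(7 - 4)**2 = -4*3**2 = -4*9 = -36)
t + D(10, 7)/(-137 + L) = -36 + (2*10)/(-137 + 126) = -36 + 20/(-11) = -36 + 20*(-1/11) = -36 - 20/11 = -416/11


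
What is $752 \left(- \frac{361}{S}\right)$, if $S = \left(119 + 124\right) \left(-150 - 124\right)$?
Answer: $\frac{135736}{33291} \approx 4.0773$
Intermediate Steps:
$S = -66582$ ($S = 243 \left(-274\right) = -66582$)
$752 \left(- \frac{361}{S}\right) = 752 \left(- \frac{361}{-66582}\right) = 752 \left(\left(-361\right) \left(- \frac{1}{66582}\right)\right) = 752 \cdot \frac{361}{66582} = \frac{135736}{33291}$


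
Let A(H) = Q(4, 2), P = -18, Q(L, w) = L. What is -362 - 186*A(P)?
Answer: -1106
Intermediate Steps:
A(H) = 4
-362 - 186*A(P) = -362 - 186*4 = -362 - 744 = -1106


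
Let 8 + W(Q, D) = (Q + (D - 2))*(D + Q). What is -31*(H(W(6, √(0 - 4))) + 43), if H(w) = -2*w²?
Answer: -17205 + 29760*I ≈ -17205.0 + 29760.0*I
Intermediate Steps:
W(Q, D) = -8 + (D + Q)*(-2 + D + Q) (W(Q, D) = -8 + (Q + (D - 2))*(D + Q) = -8 + (Q + (-2 + D))*(D + Q) = -8 + (-2 + D + Q)*(D + Q) = -8 + (D + Q)*(-2 + D + Q))
-31*(H(W(6, √(0 - 4))) + 43) = -31*(-2*(-8 + (√(0 - 4))² + 6² - 2*√(0 - 4) - 2*6 + 2*√(0 - 4)*6)² + 43) = -31*(-2*(-8 + (√(-4))² + 36 - 4*I - 12 + 2*√(-4)*6)² + 43) = -31*(-2*(-8 + (2*I)² + 36 - 4*I - 12 + 2*(2*I)*6)² + 43) = -31*(-2*(-8 - 4 + 36 - 4*I - 12 + 24*I)² + 43) = -31*(-2*(12 + 20*I)² + 43) = -31*(43 - 2*(12 + 20*I)²) = -1333 + 62*(12 + 20*I)²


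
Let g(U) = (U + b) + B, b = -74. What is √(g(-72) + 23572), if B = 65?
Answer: 13*√139 ≈ 153.27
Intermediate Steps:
g(U) = -9 + U (g(U) = (U - 74) + 65 = (-74 + U) + 65 = -9 + U)
√(g(-72) + 23572) = √((-9 - 72) + 23572) = √(-81 + 23572) = √23491 = 13*√139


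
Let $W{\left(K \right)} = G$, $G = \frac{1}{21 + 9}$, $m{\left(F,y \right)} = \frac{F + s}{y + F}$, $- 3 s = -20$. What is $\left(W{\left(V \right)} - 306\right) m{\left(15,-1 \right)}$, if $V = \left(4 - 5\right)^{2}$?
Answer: $- \frac{119327}{252} \approx -473.52$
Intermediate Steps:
$s = \frac{20}{3}$ ($s = \left(- \frac{1}{3}\right) \left(-20\right) = \frac{20}{3} \approx 6.6667$)
$m{\left(F,y \right)} = \frac{\frac{20}{3} + F}{F + y}$ ($m{\left(F,y \right)} = \frac{F + \frac{20}{3}}{y + F} = \frac{\frac{20}{3} + F}{F + y}$)
$V = 1$ ($V = \left(-1\right)^{2} = 1$)
$G = \frac{1}{30} \approx 0.033333$
$W{\left(K \right)} = \frac{1}{30}$
$\left(W{\left(V \right)} - 306\right) m{\left(15,-1 \right)} = \left(\frac{1}{30} - 306\right) \frac{\frac{20}{3} + 15}{15 - 1} = - \frac{9179 \cdot \frac{1}{14} \cdot \frac{65}{3}}{30} = \left(- \frac{9179}{30}\right) \frac{65}{42} = - \frac{119327}{252}$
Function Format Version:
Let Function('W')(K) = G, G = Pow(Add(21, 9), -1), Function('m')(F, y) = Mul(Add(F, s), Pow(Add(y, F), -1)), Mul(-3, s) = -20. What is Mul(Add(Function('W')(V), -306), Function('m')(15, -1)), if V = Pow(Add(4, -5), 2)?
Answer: Rational(-119327, 252) ≈ -473.52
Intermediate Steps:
s = Rational(20, 3) (s = Mul(Rational(-1, 3), -20) = Rational(20, 3) ≈ 6.6667)
Function('m')(F, y) = Mul(Pow(Add(F, y), -1), Add(Rational(20, 3), F)) (Function('m')(F, y) = Mul(Add(F, Rational(20, 3)), Pow(Add(y, F), -1)) = Mul(Add(Rational(20, 3), F), Pow(Add(F, y), -1)) = Mul(Pow(Add(F, y), -1), Add(Rational(20, 3), F)))
V = 1 (V = Pow(-1, 2) = 1)
G = Rational(1, 30) (G = Pow(30, -1) = Rational(1, 30) ≈ 0.033333)
Function('W')(K) = Rational(1, 30)
Mul(Add(Function('W')(V), -306), Function('m')(15, -1)) = Mul(Add(Rational(1, 30), -306), Mul(Pow(Add(15, -1), -1), Add(Rational(20, 3), 15))) = Mul(Rational(-9179, 30), Mul(Pow(14, -1), Rational(65, 3))) = Mul(Rational(-9179, 30), Mul(Rational(1, 14), Rational(65, 3))) = Mul(Rational(-9179, 30), Rational(65, 42)) = Rational(-119327, 252)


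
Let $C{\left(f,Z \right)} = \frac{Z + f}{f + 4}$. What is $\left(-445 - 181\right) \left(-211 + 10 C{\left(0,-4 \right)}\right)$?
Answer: $138346$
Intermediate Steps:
$C{\left(f,Z \right)} = \frac{Z + f}{4 + f}$
$\left(-445 - 181\right) \left(-211 + 10 C{\left(0,-4 \right)}\right) = \left(-445 - 181\right) \left(-211 + 10 \frac{-4 + 0}{4 + 0}\right) = - 626 \left(-211 + 10 \cdot \frac{1}{4} \left(-4\right)\right) = - 626 \left(-211 + 10 \left(-1\right)\right) = - 626 \left(-211 - 10\right) = \left(-626\right) \left(-221\right) = 138346$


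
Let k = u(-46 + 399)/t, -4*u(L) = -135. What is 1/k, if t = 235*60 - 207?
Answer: 18524/45 ≈ 411.64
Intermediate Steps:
t = 13893 (t = 14100 - 207 = 13893)
u(L) = 135/4 (u(L) = -¼*(-135) = 135/4)
k = 45/18524 (k = (135/4)/13893 = (135/4)*(1/13893) = 45/18524 ≈ 0.0024293)
1/k = 1/(45/18524) = 18524/45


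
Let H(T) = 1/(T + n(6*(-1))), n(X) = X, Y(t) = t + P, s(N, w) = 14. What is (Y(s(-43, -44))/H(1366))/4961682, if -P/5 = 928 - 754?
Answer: -582080/2480841 ≈ -0.23463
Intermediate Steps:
P = -870 (P = -5*(928 - 754) = -5*174 = -870)
Y(t) = -870 + t (Y(t) = t - 870 = -870 + t)
H(T) = 1/(-6 + T) (H(T) = 1/(T + 6*(-1)) = 1/(T - 6) = 1/(-6 + T))
(Y(s(-43, -44))/H(1366))/4961682 = ((-870 + 14)/(1/(-6 + 1366)))/4961682 = -856/(1/1360)*(1/4961682) = -856/1/1360*(1/4961682) = -856*1360*(1/4961682) = -1164160*1/4961682 = -582080/2480841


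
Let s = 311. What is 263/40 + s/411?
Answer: 120533/16440 ≈ 7.3317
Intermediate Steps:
263/40 + s/411 = 263/40 + 311/411 = 120533/16440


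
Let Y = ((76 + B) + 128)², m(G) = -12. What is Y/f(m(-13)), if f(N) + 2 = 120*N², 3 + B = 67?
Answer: 35912/8639 ≈ 4.1570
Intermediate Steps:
B = 64 (B = -3 + 67 = 64)
f(N) = -2 + 120*N²
Y = 71824 (Y = ((76 + 64) + 128)² = (140 + 128)² = 268² = 71824)
Y/f(m(-13)) = 71824/(-2 + 120*(-12)²) = 71824/(-2 + 120*144) = 71824/(-2 + 17280) = 71824/17278 = 71824*(1/17278) = 35912/8639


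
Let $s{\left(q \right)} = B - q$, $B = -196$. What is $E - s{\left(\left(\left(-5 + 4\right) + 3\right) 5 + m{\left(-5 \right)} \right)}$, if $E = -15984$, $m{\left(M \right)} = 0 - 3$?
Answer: $-15781$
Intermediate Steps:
$m{\left(M \right)} = -3$ ($m{\left(M \right)} = 0 - 3 = -3$)
$s{\left(q \right)} = -196 - q$
$E - s{\left(\left(\left(-5 + 4\right) + 3\right) 5 + m{\left(-5 \right)} \right)} = -15984 - \left(-196 - \left(\left(\left(-5 + 4\right) + 3\right) 5 - 3\right)\right) = -15984 - \left(-196 - \left(\left(-1 + 3\right) 5 - 3\right)\right) = -15984 - \left(-196 - \left(2 \cdot 5 - 3\right)\right) = -15984 - \left(-196 - \left(10 - 3\right)\right) = -15984 - \left(-196 - 7\right) = -15984 - -203 = -15984 + 203 = -15781$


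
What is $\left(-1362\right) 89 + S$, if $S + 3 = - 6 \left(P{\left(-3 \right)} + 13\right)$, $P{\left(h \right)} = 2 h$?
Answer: $-121263$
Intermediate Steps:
$S = -45$ ($S = -3 - 6 \left(2 \left(-3\right) + 13\right) = -3 - 6 \left(-6 + 13\right) = -3 - 42 = -45$)
$\left(-1362\right) 89 + S = \left(-1362\right) 89 - 45 = -121218 - 45 = -121263$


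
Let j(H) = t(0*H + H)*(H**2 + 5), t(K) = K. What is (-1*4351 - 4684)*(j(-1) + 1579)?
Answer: -14212055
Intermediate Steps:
j(H) = H*(5 + H**2) (j(H) = (0*H + H)*(H**2 + 5) = (0 + H)*(5 + H**2) = H*(5 + H**2))
(-1*4351 - 4684)*(j(-1) + 1579) = (-1*4351 - 4684)*(-(5 + (-1)**2) + 1579) = (-4351 - 4684)*(-(5 + 1) + 1579) = -9035*(-1*6 + 1579) = -9035*(-6 + 1579) = -9035*1573 = -14212055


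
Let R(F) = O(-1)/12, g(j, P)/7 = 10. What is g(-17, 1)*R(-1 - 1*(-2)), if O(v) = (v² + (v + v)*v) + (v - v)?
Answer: 35/2 ≈ 17.500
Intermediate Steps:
g(j, P) = 70 (g(j, P) = 7*10 = 70)
O(v) = 3*v² (O(v) = (v² + (2*v)*v) + 0 = (v² + 2*v²) + 0 = 3*v² + 0 = 3*v²)
R(F) = ¼ (R(F) = (3*(-1)²)/12 = (3*1)*(1/12) = 3*(1/12) = ¼)
g(-17, 1)*R(-1 - 1*(-2)) = 70*(¼) = 35/2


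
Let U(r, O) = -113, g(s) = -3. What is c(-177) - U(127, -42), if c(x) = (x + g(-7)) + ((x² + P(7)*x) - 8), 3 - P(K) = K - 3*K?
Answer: 28245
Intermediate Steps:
P(K) = 3 + 2*K (P(K) = 3 - (K - 3*K) = 3 - (-2)*K = 3 + 2*K)
c(x) = -11 + x² + 18*x (c(x) = (x - 3) + ((x² + (3 + 2*7)*x) - 8) = (-3 + x) + ((x² + (3 + 14)*x) - 8) = (-3 + x) + ((x² + 17*x) - 8) = (-3 + x) + (-8 + x² + 17*x) = -11 + x² + 18*x)
c(-177) - U(127, -42) = (-11 + (-177)² + 18*(-177)) - 1*(-113) = (-11 + 31329 - 3186) + 113 = 28132 + 113 = 28245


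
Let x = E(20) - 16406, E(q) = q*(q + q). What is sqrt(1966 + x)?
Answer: 2*I*sqrt(3410) ≈ 116.79*I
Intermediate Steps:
E(q) = 2*q**2 (E(q) = q*(2*q) = 2*q**2)
x = -15606 (x = 2*20**2 - 16406 = 2*400 - 16406 = 800 - 16406 = -15606)
sqrt(1966 + x) = sqrt(1966 - 15606) = sqrt(-13640) = 2*I*sqrt(3410)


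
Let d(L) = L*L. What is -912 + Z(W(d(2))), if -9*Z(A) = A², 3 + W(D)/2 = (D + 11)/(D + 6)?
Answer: -913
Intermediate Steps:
d(L) = L²
W(D) = -6 + 2*(11 + D)/(6 + D) (W(D) = -6 + 2*((D + 11)/(D + 6)) = -6 + 2*((11 + D)/(6 + D)) = -6 + 2*(11 + D)/(6 + D))
Z(A) = -A²/9
-912 + Z(W(d(2))) = -912 - 4*(-7 - 2*2²)²/(6 + 2²)²/9 = -912 - 4*(-7 - 2*4)²/(6 + 4)²/9 = -912 - (-7 - 8)²/25/9 = -912 - (2*(⅒)*(-15))²/9 = -912 - ⅑*(-3)² = -912 - ⅑*9 = -912 - 1 = -913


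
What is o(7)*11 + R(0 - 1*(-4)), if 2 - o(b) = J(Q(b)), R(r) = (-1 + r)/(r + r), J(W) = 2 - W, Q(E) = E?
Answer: 619/8 ≈ 77.375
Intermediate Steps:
R(r) = (-1 + r)/(2*r) (R(r) = (-1 + r)/((2*r)) = (-1 + r)*(1/(2*r)) = (-1 + r)/(2*r))
o(b) = b (o(b) = 2 - (2 - b) = 2 + (-2 + b) = b)
o(7)*11 + R(0 - 1*(-4)) = 7*11 + (-1 + (0 - 1*(-4)))/(2*(0 - 1*(-4))) = 77 + (-1 + (0 + 4))/(2*(0 + 4)) = 77 + (1/2)*(-1 + 4)/4 = 77 + (1/2)*(1/4)*3 = 77 + 3/8 = 619/8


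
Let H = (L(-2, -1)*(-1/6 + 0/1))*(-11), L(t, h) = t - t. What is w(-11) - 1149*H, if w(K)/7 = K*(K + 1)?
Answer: 770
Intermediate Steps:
L(t, h) = 0
w(K) = 7*K*(1 + K) (w(K) = 7*(K*(K + 1)) = 7*(K*(1 + K)) = 7*K*(1 + K))
H = 0 (H = (0*(-1/6 + 0/1))*(-11) = (0*(-1*⅙ + 0*1))*(-11) = (0*(-⅙ + 0))*(-11) = (0*(-⅙))*(-11) = 0*(-11) = 0)
w(-11) - 1149*H = 7*(-11)*(1 - 11) - 1149*0 = 7*(-11)*(-10) + 0 = 770 + 0 = 770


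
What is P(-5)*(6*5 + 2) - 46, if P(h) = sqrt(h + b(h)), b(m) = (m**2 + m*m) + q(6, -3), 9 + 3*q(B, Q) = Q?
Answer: -46 + 32*sqrt(41) ≈ 158.90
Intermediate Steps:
q(B, Q) = -3 + Q/3
b(m) = -4 + 2*m**2 (b(m) = (m**2 + m*m) + (-3 + (1/3)*(-3)) = (m**2 + m**2) + (-3 - 1) = 2*m**2 - 4 = -4 + 2*m**2)
P(h) = sqrt(-4 + h + 2*h**2) (P(h) = sqrt(h + (-4 + 2*h**2)) = sqrt(-4 + h + 2*h**2))
P(-5)*(6*5 + 2) - 46 = sqrt(-4 - 5 + 2*(-5)**2)*(6*5 + 2) - 46 = sqrt(-4 - 5 + 2*25)*(30 + 2) - 46 = sqrt(-4 - 5 + 50)*32 - 46 = sqrt(41)*32 - 46 = 32*sqrt(41) - 46 = -46 + 32*sqrt(41)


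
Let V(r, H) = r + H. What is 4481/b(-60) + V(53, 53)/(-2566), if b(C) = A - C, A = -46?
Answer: 5748381/17962 ≈ 320.03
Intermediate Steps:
V(r, H) = H + r
b(C) = -46 - C
4481/b(-60) + V(53, 53)/(-2566) = 4481/(-46 - 1*(-60)) + (53 + 53)/(-2566) = 4481/(-46 + 60) + 106*(-1/2566) = 4481/14 - 53/1283 = 5748381/17962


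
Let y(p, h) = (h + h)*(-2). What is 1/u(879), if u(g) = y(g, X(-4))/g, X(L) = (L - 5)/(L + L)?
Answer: -586/3 ≈ -195.33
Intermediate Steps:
X(L) = (-5 + L)/(2*L) (X(L) = (-5 + L)/((2*L)) = (-5 + L)*(1/(2*L)) = (-5 + L)/(2*L))
y(p, h) = -4*h (y(p, h) = (2*h)*(-2) = -4*h)
u(g) = -9/(2*g) (u(g) = (-2*(-5 - 4)/(-4))/g = (-2*(-1)*(-9)/4)/g = (-4*9/8)/g = -9/(2*g))
1/u(879) = 1/(-9/2/879) = 1/(-9/2*1/879) = 1/(-3/586) = -586/3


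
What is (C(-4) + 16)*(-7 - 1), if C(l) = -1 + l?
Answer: -88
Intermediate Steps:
(C(-4) + 16)*(-7 - 1) = ((-1 - 4) + 16)*(-7 - 1) = (-5 + 16)*(-8) = 11*(-8) = -88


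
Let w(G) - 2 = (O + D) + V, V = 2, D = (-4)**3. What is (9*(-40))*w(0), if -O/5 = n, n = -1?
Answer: 19800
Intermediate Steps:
D = -64
O = 5 (O = -5*(-1) = 5)
w(G) = -55 (w(G) = 2 + ((5 - 64) + 2) = 2 + (-59 + 2) = 2 - 57 = -55)
(9*(-40))*w(0) = (9*(-40))*(-55) = -360*(-55) = 19800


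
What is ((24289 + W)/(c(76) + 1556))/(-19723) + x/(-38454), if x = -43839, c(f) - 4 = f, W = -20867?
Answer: 58933911796/51699525163 ≈ 1.1399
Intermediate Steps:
c(f) = 4 + f
((24289 + W)/(c(76) + 1556))/(-19723) + x/(-38454) = ((24289 - 20867)/((4 + 76) + 1556))/(-19723) - 43839/(-38454) = (3422/(80 + 1556))*(-1/19723) - 43839*(-1/38454) = (3422/1636)*(-1/19723) + 14613/12818 = (3422*(1/1636))*(-1/19723) + 14613/12818 = (1711/818)*(-1/19723) + 14613/12818 = -1711/16133414 + 14613/12818 = 58933911796/51699525163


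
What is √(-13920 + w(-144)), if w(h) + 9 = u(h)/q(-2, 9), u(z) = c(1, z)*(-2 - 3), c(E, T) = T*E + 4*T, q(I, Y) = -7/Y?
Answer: I*√909321/7 ≈ 136.23*I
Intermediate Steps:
c(E, T) = 4*T + E*T (c(E, T) = E*T + 4*T = 4*T + E*T)
u(z) = -25*z (u(z) = (z*(4 + 1))*(-2 - 3) = (z*5)*(-5) = (5*z)*(-5) = -25*z)
w(h) = -9 + 225*h/7 (w(h) = -9 + (-25*h)/((-7/9)) = -9 + (-25*h)/((-7*⅑)) = -9 + (-25*h)/(-7/9) = -9 - 25*h*(-9/7) = -9 + 225*h/7)
√(-13920 + w(-144)) = √(-13920 + (-9 + (225/7)*(-144))) = √(-13920 + (-9 - 32400/7)) = √(-13920 - 32463/7) = √(-129903/7) = I*√909321/7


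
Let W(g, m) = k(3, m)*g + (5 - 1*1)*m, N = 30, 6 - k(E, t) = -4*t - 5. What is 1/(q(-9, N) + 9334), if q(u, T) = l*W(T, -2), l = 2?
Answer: 1/9498 ≈ 0.00010529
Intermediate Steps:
k(E, t) = 11 + 4*t (k(E, t) = 6 - (-4*t - 5) = 6 - (-5 - 4*t) = 6 + (5 + 4*t) = 11 + 4*t)
W(g, m) = 4*m + g*(11 + 4*m) (W(g, m) = (11 + 4*m)*g + (5 - 1*1)*m = g*(11 + 4*m) + (5 - 1)*m = g*(11 + 4*m) + 4*m = 4*m + g*(11 + 4*m))
q(u, T) = -16 + 6*T (q(u, T) = 2*(4*(-2) + T*(11 + 4*(-2))) = 2*(-8 + T*(11 - 8)) = 2*(-8 + T*3) = 2*(-8 + 3*T) = -16 + 6*T)
1/(q(-9, N) + 9334) = 1/((-16 + 6*30) + 9334) = 1/((-16 + 180) + 9334) = 1/(164 + 9334) = 1/9498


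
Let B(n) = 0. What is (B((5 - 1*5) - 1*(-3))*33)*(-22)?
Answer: 0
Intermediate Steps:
(B((5 - 1*5) - 1*(-3))*33)*(-22) = (0*33)*(-22) = 0*(-22) = 0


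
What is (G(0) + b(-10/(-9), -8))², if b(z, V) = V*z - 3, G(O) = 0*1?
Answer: 11449/81 ≈ 141.35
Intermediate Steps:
G(O) = 0
b(z, V) = -3 + V*z
(G(0) + b(-10/(-9), -8))² = (0 + (-3 - (-80)/(-9)))² = (0 + (-3 - (-80)*(-1)/9))² = (0 + (-3 - 8*10/9))² = (0 + (-3 - 80/9))² = (0 - 107/9)² = (-107/9)² = 11449/81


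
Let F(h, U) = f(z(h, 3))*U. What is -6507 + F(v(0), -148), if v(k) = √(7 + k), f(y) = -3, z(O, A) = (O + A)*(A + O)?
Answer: -6063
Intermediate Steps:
z(O, A) = (A + O)² (z(O, A) = (A + O)*(A + O) = (A + O)²)
F(h, U) = -3*U
-6507 + F(v(0), -148) = -6507 - 3*(-148) = -6507 + 444 = -6063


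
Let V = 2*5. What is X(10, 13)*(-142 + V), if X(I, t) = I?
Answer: -1320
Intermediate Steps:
V = 10
X(10, 13)*(-142 + V) = 10*(-142 + 10) = 10*(-132) = -1320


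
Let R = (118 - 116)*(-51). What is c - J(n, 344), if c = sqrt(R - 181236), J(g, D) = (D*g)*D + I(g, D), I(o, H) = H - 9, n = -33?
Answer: 3904753 + I*sqrt(181338) ≈ 3.9048e+6 + 425.84*I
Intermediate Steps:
I(o, H) = -9 + H
R = -102 (R = 2*(-51) = -102)
J(g, D) = -9 + D + g*D**2 (J(g, D) = (D*g)*D + (-9 + D) = g*D**2 + (-9 + D) = -9 + D + g*D**2)
c = I*sqrt(181338) (c = sqrt(-102 - 181236) = sqrt(-181338) = I*sqrt(181338) ≈ 425.84*I)
c - J(n, 344) = I*sqrt(181338) - (-9 + 344 - 33*344**2) = I*sqrt(181338) - (-9 + 344 - 33*118336) = I*sqrt(181338) - (-9 + 344 - 3905088) = I*sqrt(181338) - 1*(-3904753) = I*sqrt(181338) + 3904753 = 3904753 + I*sqrt(181338)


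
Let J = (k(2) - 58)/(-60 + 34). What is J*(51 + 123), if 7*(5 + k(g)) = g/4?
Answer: 76647/182 ≈ 421.14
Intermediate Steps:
k(g) = -5 + g/28 (k(g) = -5 + (g/4)/7 = -5 + g/28)
J = 881/364 (J = ((-5 + (1/28)*2) - 58)/(-60 + 34) = ((-5 + 1/14) - 58)/(-26) = (-69/14 - 58)*(-1/26) = -881/14*(-1/26) = 881/364 ≈ 2.4203)
J*(51 + 123) = 881*(51 + 123)/364 = (881/364)*174 = 76647/182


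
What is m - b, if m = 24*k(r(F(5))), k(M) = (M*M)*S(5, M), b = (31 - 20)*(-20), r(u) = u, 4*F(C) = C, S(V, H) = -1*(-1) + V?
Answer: 445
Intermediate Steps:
S(V, H) = 1 + V
F(C) = C/4
b = -220 (b = 11*(-20) = -220)
k(M) = 6*M² (k(M) = (M*M)*(1 + 5) = M²*6 = 6*M²)
m = 225 (m = 24*(6*((¼)*5)²) = 24*(6*(5/4)²) = 24*(6*(25/16)) = 24*(75/8) = 225)
m - b = 225 - 1*(-220) = 225 + 220 = 445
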